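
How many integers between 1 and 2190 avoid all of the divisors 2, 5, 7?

|div by 2|=1095, |div by 5|=438, |div by 7|=312.
|div by 2&5|=219, |div by 2&7|=156, |div by 5&7|=62, |div by all|=31.
By inclusion-exclusion, divisible by at least one: 1095+438+312-219-156-62+31 = 1439.
Not divisible by any: 2190 - 1439.

Final answer: 751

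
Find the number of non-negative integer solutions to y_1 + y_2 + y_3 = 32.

Stars and bars with 32 stars and 2 bars:
C(32+3-1, 3-1) = C(34,2).

Final answer: C(34,2) = 561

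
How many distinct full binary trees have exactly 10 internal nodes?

This is a standard Catalan-number count: the answer is C_n. Here n = 10.
C_n = C(2n,n) - C(2n,n+1), so C_{10} = C(20,10) - C(20,11) = 184756 - 167960.

Final answer: C_{10} = 16796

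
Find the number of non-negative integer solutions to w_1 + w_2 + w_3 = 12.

Stars and bars with 12 stars and 2 bars:
C(12+3-1, 3-1) = C(14,2).

Final answer: C(14,2) = 91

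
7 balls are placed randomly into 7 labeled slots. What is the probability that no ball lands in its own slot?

D(n) = (n-1)(D(n-1) + D(n-2)), D(0)=1, D(1)=0.
Building up: D(2)=1, D(3)=2, D(4)=9, D(5)=44, D(6)=265, D(7)=1854.
Total arrangements: 7! = 5040.
Probability = D(7)/7! = 103/280.

Final answer: D(7)/7! = 1854/5040 = 0.367857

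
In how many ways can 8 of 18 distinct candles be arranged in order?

P(18,8) = 18!/(18-8)! = 18!/10!.

Final answer: P(18,8) = 1764322560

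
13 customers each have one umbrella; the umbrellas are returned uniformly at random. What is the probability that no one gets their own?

Derangements satisfy D(n) = (n-1)(D(n-1) + D(n-2)), starting from D(0)=1, D(1)=0.
Building up: D(2)=1, D(3)=2, D(4)=9, D(5)=44, D(6)=265, D(7)=1854, D(8)=14833, D(9)=133496, D(10)=1334961, D(11)=14684570, D(12)=176214841, D(13)=2290792932.
Total arrangements: 13! = 6227020800.
Probability = D(13)/13! = 63633137/172972800.

Final answer: D(13)/13! = 2290792932/6227020800 = 0.367879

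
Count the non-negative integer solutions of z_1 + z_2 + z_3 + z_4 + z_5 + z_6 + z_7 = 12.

Stars and bars with 12 stars and 6 bars:
C(12+7-1, 7-1) = C(18,6).

Final answer: C(18,6) = 18564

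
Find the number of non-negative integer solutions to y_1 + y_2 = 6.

Stars and bars with 6 stars and 1 bars:
C(6+2-1, 2-1) = C(7,1).

Final answer: C(7,1) = 7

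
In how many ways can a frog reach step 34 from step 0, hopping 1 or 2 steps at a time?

Let f(n) be the number of climbs. Removing the last move (1 or 2 steps) gives f(n) = f(n-1) + f(n-2); base cases f(1)=1, f(2)=2.
Building up term by term: f(1)=1, f(2)=2, f(3)=3, f(4)=5, f(5)=8, f(6)=13, f(7)=21, f(8)=34, f(9)=55, f(10)=89, f(11)=144, f(12)=233, f(13)=377, f(14)=610, f(15)=987, f(16)=1597, f(17)=2584, f(18)=4181, f(19)=6765, f(20)=10946, f(21)=17711, f(22)=28657, f(23)=46368, f(24)=75025, f(25)=121393, f(26)=196418, f(27)=317811, f(28)=514229, f(29)=832040, f(30)=1346269, f(31)=2178309, f(32)=3524578, f(33)=5702887, f(34)=9227465.

Final answer: 9227465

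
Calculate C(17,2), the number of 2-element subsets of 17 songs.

C(17,2) = 17!/(2! x (17-2)!).

Final answer: C(17,2) = 136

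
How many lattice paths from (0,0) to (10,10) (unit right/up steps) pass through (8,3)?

Paths (0,0)->(8,3): C(11,3) = 165.
Paths (8,3)->(10,10): C(9,7) = 36.
By multiplication principle: 165 x 36.

Final answer: 5940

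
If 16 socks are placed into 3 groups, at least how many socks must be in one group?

By the pigeonhole principle: ceiling(16/3).

Final answer: 6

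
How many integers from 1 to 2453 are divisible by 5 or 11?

Multiples of 5: 490. Multiples of 11: 223. Of both (lcm=55): 44.
By inclusion-exclusion: 490 + 223 - 44.

Final answer: 669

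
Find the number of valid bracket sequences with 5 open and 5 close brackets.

This is a standard Catalan-number count: the answer is C_n. Here n = 5 (pairs).
C_n = C(2n,n) - C(2n,n+1), so C_{5} = C(10,5) - C(10,6) = 252 - 210.

Final answer: C_{5} = 42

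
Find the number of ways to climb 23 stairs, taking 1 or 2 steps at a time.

Let f(n) be the number of climbs. Removing the last move (1 or 2 steps) gives f(n) = f(n-1) + f(n-2); base cases f(1)=1, f(2)=2.
Computing successive values: f(1)=1, f(2)=2, f(3)=3, f(4)=5, f(5)=8, f(6)=13, f(7)=21, f(8)=34, f(9)=55, f(10)=89, f(11)=144, f(12)=233, f(13)=377, f(14)=610, f(15)=987, f(16)=1597, f(17)=2584, f(18)=4181, f(19)=6765, f(20)=10946, f(21)=17711, f(22)=28657, f(23)=46368.

Final answer: 46368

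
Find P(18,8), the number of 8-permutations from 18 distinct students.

P(18,8) = 18!/(18-8)! = 18!/10!.

Final answer: P(18,8) = 1764322560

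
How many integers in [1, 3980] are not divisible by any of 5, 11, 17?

|div by 5|=796, |div by 11|=361, |div by 17|=234.
|div by 5&11|=72, |div by 5&17|=46, |div by 11&17|=21, |div by all|=4.
By inclusion-exclusion, divisible by at least one: 796+361+234-72-46-21+4 = 1256.
Not divisible by any: 3980 - 1256.

Final answer: 2724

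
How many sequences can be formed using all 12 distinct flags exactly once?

The number of ways to arrange 12 distinct objects is 12!.

Final answer: 12! = 479001600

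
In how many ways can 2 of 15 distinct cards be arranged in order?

P(15,2) = 15!/(15-2)! = 15!/13!.

Final answer: P(15,2) = 210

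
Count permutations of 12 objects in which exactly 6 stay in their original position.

Choose which 6 elements are fixed: C(12,6) = 924.
Derange the remaining 6 using D(j) = (j-1)(D(j-1) + D(j-2)), D(0)=1, D(1)=0: D(2)=1, D(3)=2, D(4)=9, D(5)=44, D(6)=265.
Total: 924 x 265.

Final answer: C(12,6) D(6) = 244860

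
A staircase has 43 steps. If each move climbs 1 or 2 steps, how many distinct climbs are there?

Let f(n) count the ways. The last step is size 1 or 2, so f(n) = f(n-1) + f(n-2) with f(1)=1, f(2)=2.
Computing successive values: f(1)=1, f(2)=2, f(3)=3, f(4)=5, f(5)=8, f(6)=13, f(7)=21, f(8)=34, f(9)=55, f(10)=89, f(11)=144, f(12)=233, f(13)=377, f(14)=610, f(15)=987, f(16)=1597, f(17)=2584, f(18)=4181, f(19)=6765, f(20)=10946, f(21)=17711, f(22)=28657, f(23)=46368, f(24)=75025, f(25)=121393, f(26)=196418, f(27)=317811, f(28)=514229, f(29)=832040, f(30)=1346269, f(31)=2178309, f(32)=3524578, f(33)=5702887, f(34)=9227465, f(35)=14930352, f(36)=24157817, f(37)=39088169, f(38)=63245986, f(39)=102334155, f(40)=165580141, f(41)=267914296, f(42)=433494437, f(43)=701408733.

Final answer: 701408733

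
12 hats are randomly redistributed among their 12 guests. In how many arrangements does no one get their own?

Use the recurrence D(n) = (n-1)(D(n-1) + D(n-2)) with D(0)=1, D(1)=0.
D(2) = 1 x (0 + 1) = 1
D(3) = 2 x (1 + 0) = 2
D(4) = 3 x (2 + 1) = 9
D(5) = 4 x (9 + 2) = 44
D(6) = 5 x (44 + 9) = 265
D(7) = 6 x (265 + 44) = 1854
D(8) = 7 x (1854 + 265) = 14833
D(9) = 8 x (14833 + 1854) = 133496
D(10) = 9 x (133496 + 14833) = 1334961
D(11) = 10 x (1334961 + 133496) = 14684570
D(12) = 11 x (D(11) + D(10)) = 11 x (14684570 + 1334961)

Final answer: D(12) = 176214841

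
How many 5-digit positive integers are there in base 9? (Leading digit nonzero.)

Leading digit: 8 options (nonzero). Other 4 digit(s): 9 options each.
Total: 8 x 9^4.

Final answer: 52488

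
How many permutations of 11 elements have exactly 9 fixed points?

Choose which 9 elements are fixed: C(11,9) = 55.
Derange the remaining 2 using D(j) = (j-1)(D(j-1) + D(j-2)), D(0)=1, D(1)=0: D(2)=1.
Total: 55 x 1.

Final answer: C(11,9) D(2) = 55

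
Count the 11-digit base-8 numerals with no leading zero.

In base 8, the leading digit has 7 choices (1..7); each of the remaining 10 digits has 8 choices.
Total: 7 x 8^10.

Final answer: 7516192768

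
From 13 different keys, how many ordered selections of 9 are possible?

P(13,9) = 13!/(13-9)! = 13!/4!.

Final answer: P(13,9) = 259459200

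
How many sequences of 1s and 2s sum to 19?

Condition on the final move: it is a 1-step (f(n-1) ways to get there) or a 2-step (f(n-2) ways), so f(n) = f(n-1) + f(n-2), with f(1)=1, f(2)=2.
Computing successive values: f(1)=1, f(2)=2, f(3)=3, f(4)=5, f(5)=8, f(6)=13, f(7)=21, f(8)=34, f(9)=55, f(10)=89, f(11)=144, f(12)=233, f(13)=377, f(14)=610, f(15)=987, f(16)=1597, f(17)=2584, f(18)=4181, f(19)=6765.

Final answer: 6765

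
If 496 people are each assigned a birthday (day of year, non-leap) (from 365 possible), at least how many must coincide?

There are 365 possible values for birthday (day of year, non-leap). With 496 people and 365 categories, by pigeonhole: ceiling(496/365).

Final answer: 2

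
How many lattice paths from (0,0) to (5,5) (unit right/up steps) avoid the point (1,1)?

Total paths to (5,5): C(10,5) = 252.
Paths through (1,1): C(2,1) x C(8,4) = 140.
Avoiding (1,1): 252 - 140.

Final answer: 112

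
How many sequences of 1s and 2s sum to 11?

Let f(n) be the number of climbs. Removing the last move (1 or 2 steps) gives f(n) = f(n-1) + f(n-2); base cases f(1)=1, f(2)=2.
Iterating the recurrence: f(1)=1, f(2)=2, f(3)=3, f(4)=5, f(5)=8, f(6)=13, f(7)=21, f(8)=34, f(9)=55, f(10)=89, f(11)=144.

Final answer: 144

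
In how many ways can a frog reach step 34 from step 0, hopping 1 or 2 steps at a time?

Condition on the final move: it is a 1-step (f(n-1) ways to get there) or a 2-step (f(n-2) ways), so f(n) = f(n-1) + f(n-2), with f(1)=1, f(2)=2.
Iterating the recurrence: f(1)=1, f(2)=2, f(3)=3, f(4)=5, f(5)=8, f(6)=13, f(7)=21, f(8)=34, f(9)=55, f(10)=89, f(11)=144, f(12)=233, f(13)=377, f(14)=610, f(15)=987, f(16)=1597, f(17)=2584, f(18)=4181, f(19)=6765, f(20)=10946, f(21)=17711, f(22)=28657, f(23)=46368, f(24)=75025, f(25)=121393, f(26)=196418, f(27)=317811, f(28)=514229, f(29)=832040, f(30)=1346269, f(31)=2178309, f(32)=3524578, f(33)=5702887, f(34)=9227465.

Final answer: 9227465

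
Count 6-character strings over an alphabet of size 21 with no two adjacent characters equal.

First character: 21 choices. Each subsequent: 20 choices (must differ from the previous one).
Total: 21 x 20^5.

Final answer: 21 x 20^{5} = 67200000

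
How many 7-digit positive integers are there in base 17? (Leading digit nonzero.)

Leading digit: 16 options (nonzero). Other 6 digit(s): 17 options each.
Total: 16 x 17^6.

Final answer: 386201104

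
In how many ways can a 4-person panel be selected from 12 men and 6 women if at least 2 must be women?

Sum over valid woman counts:
C(6,2)C(12,2) = 990
C(6,3)C(12,1) = 240
C(6,4)C(12,0) = 15
Total: 990 + 240 + 15.

Final answer: 1245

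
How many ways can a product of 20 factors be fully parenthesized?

This is counted by the nth Catalan number C_n. Here n = 20 - 1 = 19.
C_n = C(2n,n) - C(2n,n+1), so C_{19} = C(38,19) - C(38,20) = 35345263800 - 33578000610.

Final answer: C_{19} = 1767263190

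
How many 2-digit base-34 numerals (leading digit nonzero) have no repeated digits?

First digit: 33 (nonzero). Second: 33 (not first). Third: 32, etc.
Total: 33 x 33.

Final answer: 1089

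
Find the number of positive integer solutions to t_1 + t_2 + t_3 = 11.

Substitute t'_i = t_i - 1 (so t'_i >= 0). Then sum t'_i = 11 - 3 = 8.
Stars and bars: C(8+3-1, 3-1) = C(10,2).

Final answer: C(10,2) = 45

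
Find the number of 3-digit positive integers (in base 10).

First digit: 9 choices (1-9). Each of the remaining 2 digits: 10 choices.
Total: 9 x 10^2.

Final answer: 900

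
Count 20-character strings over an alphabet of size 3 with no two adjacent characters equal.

Let g(n) count such strings. g(1) = 3, and each valid string of length n-1 extends in 2 ways (any symbol but the last), so g(n) = 2 g(n-1).
Total: g(20) = 3 x 2^19.

Final answer: 3 x 2^{19} = 1572864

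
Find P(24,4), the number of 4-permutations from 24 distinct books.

P(24,4) = 24!/(24-4)! = 24!/20!.

Final answer: P(24,4) = 255024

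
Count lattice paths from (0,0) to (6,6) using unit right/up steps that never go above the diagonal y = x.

Total monotonic paths to (6,6): C(12,6) = 924.
By the reflection principle, paths that go above the diagonal number C(12,7) = 792.
Valid Dyck paths: 924 - 792.
(Check: C(12,6) - C(12,7) = C(12,6)/7, the Catalan number C_{6}.)

Final answer: C_{6} = 132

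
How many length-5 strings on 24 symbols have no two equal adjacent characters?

Let g(n) count such strings. g(1) = 24, and each valid string of length n-1 extends in 23 ways (any symbol but the last), so g(n) = 23 g(n-1).
Total: g(5) = 24 x 23^4.

Final answer: 24 x 23^{4} = 6716184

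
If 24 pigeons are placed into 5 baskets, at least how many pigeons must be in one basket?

By the pigeonhole principle: ceiling(24/5).

Final answer: 5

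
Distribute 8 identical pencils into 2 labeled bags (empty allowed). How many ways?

Stars and bars: C(n+k-1, k-1) = C(9,1).

Final answer: C(9,1) = 9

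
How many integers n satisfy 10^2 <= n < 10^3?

First digit: 9 choices (1-9). Each of the remaining 2 digits: 10 choices.
Total: 9 x 10^2.

Final answer: 900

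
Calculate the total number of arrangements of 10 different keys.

The number of ways to arrange 10 distinct objects is 10!.

Final answer: 10! = 3628800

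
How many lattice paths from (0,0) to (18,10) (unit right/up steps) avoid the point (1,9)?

Total paths to (18,10): C(28,10) = 13123110.
Paths through (1,9): C(10,9) x C(18,1) = 180.
Avoiding (1,9): 13123110 - 180.

Final answer: 13122930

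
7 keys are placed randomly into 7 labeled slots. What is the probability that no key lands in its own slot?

Use the recurrence D(n) = (n-1)(D(n-1) + D(n-2)) with D(0)=1, D(1)=0.
Building up: D(2)=1, D(3)=2, D(4)=9, D(5)=44, D(6)=265, D(7)=1854.
Total arrangements: 7! = 5040.
Probability = D(7)/7! = 103/280.

Final answer: D(7)/7! = 1854/5040 = 0.367857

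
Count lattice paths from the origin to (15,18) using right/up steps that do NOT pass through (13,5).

Total paths to (15,18): C(33,18) = 1037158320.
Paths through (13,5): C(18,5) x C(15,13) = 899640.
Avoiding (13,5): 1037158320 - 899640.

Final answer: 1036258680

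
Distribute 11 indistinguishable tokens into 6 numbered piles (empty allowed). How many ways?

Stars and bars: C(n+k-1, k-1) = C(16,5).

Final answer: C(16,5) = 4368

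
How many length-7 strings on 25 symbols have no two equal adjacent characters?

First character: 25 choices. Each subsequent: 24 choices (must differ from the previous one).
Total: 25 x 24^6.

Final answer: 25 x 24^{6} = 4777574400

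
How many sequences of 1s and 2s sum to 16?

Condition on the final move: it is a 1-step (f(n-1) ways to get there) or a 2-step (f(n-2) ways), so f(n) = f(n-1) + f(n-2), with f(1)=1, f(2)=2.
Iterating the recurrence: f(1)=1, f(2)=2, f(3)=3, f(4)=5, f(5)=8, f(6)=13, f(7)=21, f(8)=34, f(9)=55, f(10)=89, f(11)=144, f(12)=233, f(13)=377, f(14)=610, f(15)=987, f(16)=1597.

Final answer: 1597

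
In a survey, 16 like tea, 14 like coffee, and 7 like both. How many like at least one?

|A union B| = |A| + |B| - |A intersect B| = 16 + 14 - 7.

Final answer: 23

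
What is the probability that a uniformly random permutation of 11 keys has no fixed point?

Use the recurrence D(n) = (n-1)(D(n-1) + D(n-2)) with D(0)=1, D(1)=0.
Building up: D(2)=1, D(3)=2, D(4)=9, D(5)=44, D(6)=265, D(7)=1854, D(8)=14833, D(9)=133496, D(10)=1334961, D(11)=14684570.
Total arrangements: 11! = 39916800.
Probability = D(11)/11! = 1468457/3991680.

Final answer: D(11)/11! = 14684570/39916800 = 0.367879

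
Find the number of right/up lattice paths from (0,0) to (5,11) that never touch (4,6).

Total paths to (5,11): C(16,11) = 4368.
Paths through (4,6): C(10,6) x C(6,5) = 1260.
Avoiding (4,6): 4368 - 1260.

Final answer: 3108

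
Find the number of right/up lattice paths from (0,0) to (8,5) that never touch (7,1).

Total paths to (8,5): C(13,5) = 1287.
Paths through (7,1): C(8,1) x C(5,4) = 40.
Avoiding (7,1): 1287 - 40.

Final answer: 1247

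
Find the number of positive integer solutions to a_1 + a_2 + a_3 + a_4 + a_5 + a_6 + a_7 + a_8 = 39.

Substitute a'_i = a_i - 1 (so a'_i >= 0). Then sum a'_i = 39 - 8 = 31.
Stars and bars: C(31+8-1, 8-1) = C(38,7).

Final answer: C(38,7) = 12620256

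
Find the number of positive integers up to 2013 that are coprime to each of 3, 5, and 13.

|div by 3|=671, |div by 5|=402, |div by 13|=154.
|div by 3&5|=134, |div by 3&13|=51, |div by 5&13|=30, |div by all|=10.
By inclusion-exclusion, divisible by at least one: 671+402+154-134-51-30+10 = 1022.
Not divisible by any: 2013 - 1022.

Final answer: 991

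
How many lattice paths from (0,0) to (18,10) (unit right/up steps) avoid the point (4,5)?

Total paths to (18,10): C(28,10) = 13123110.
Paths through (4,5): C(9,5) x C(19,5) = 1465128.
Avoiding (4,5): 13123110 - 1465128.

Final answer: 11657982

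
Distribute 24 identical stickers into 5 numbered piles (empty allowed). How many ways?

Stars and bars: C(n+k-1, k-1) = C(28,4).

Final answer: C(28,4) = 20475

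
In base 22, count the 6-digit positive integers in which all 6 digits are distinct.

The leading digit has 21 choices (anything but zero); the next has 21 (anything but the first), then 20, and so on, one fewer each time.
Total: 21 x 21 x 20 x 19 x 18 x 17.

Final answer: 51279480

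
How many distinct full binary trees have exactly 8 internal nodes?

The structures are counted by the Catalan number C_n. Here n = 8.
C_n = (2n)!/(n!(n+1)!), so C_{8} = 16!/(8! x 9!) = C(16,8)/9 = 12870/9.

Final answer: C_{8} = 1430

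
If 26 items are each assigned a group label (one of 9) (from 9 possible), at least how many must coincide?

There are 9 possible values for group label (one of 9). With 26 items and 9 categories, by pigeonhole: ceiling(26/9).

Final answer: 3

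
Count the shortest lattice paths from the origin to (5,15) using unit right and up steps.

Each path has 5 right steps and 15 up steps in some order (20 steps total).
Choose which 15 of the 20 steps are up: C(20,15).

Final answer: C(20,15) = 15504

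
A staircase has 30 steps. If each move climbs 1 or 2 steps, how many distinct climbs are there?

Condition on the final move: it is a 1-step (f(n-1) ways to get there) or a 2-step (f(n-2) ways), so f(n) = f(n-1) + f(n-2), with f(1)=1, f(2)=2.
Computing successive values: f(1)=1, f(2)=2, f(3)=3, f(4)=5, f(5)=8, f(6)=13, f(7)=21, f(8)=34, f(9)=55, f(10)=89, f(11)=144, f(12)=233, f(13)=377, f(14)=610, f(15)=987, f(16)=1597, f(17)=2584, f(18)=4181, f(19)=6765, f(20)=10946, f(21)=17711, f(22)=28657, f(23)=46368, f(24)=75025, f(25)=121393, f(26)=196418, f(27)=317811, f(28)=514229, f(29)=832040, f(30)=1346269.

Final answer: 1346269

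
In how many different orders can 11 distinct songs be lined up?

The number of ways to arrange 11 distinct objects is 11!.

Final answer: 11! = 39916800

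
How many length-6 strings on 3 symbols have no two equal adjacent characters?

First character: 3 choices. Each subsequent: 2 choices (must differ from the previous one).
Total: 3 x 2^5.

Final answer: 3 x 2^{5} = 96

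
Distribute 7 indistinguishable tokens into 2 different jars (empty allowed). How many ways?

Stars and bars: C(n+k-1, k-1) = C(8,1).

Final answer: C(8,1) = 8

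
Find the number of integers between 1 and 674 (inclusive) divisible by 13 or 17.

Multiples of 13: 51. Multiples of 17: 39. Of both (lcm=221): 3.
By inclusion-exclusion: 51 + 39 - 3.

Final answer: 87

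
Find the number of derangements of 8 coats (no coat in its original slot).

D(n) = (n-1)(D(n-1) + D(n-2)), D(0)=1, D(1)=0.
D(2) = 1 x (0 + 1) = 1
D(3) = 2 x (1 + 0) = 2
D(4) = 3 x (2 + 1) = 9
D(5) = 4 x (9 + 2) = 44
D(6) = 5 x (44 + 9) = 265
D(7) = 6 x (265 + 44) = 1854
D(8) = 7 x (D(7) + D(6)) = 7 x (1854 + 265)

Final answer: D(8) = 14833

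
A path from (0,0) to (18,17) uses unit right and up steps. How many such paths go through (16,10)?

Paths (0,0)->(16,10): C(26,10) = 5311735.
Paths (16,10)->(18,17): C(9,7) = 36.
By multiplication principle: 5311735 x 36.

Final answer: 191222460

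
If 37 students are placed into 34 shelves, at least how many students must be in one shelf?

By the pigeonhole principle: ceiling(37/34).

Final answer: 2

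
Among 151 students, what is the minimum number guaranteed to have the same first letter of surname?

There are 26 possible values for first letter of surname. With 151 students and 26 categories, by pigeonhole: ceiling(151/26).

Final answer: 6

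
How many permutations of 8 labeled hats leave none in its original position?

Use the recurrence D(n) = (n-1)(D(n-1) + D(n-2)) with D(0)=1, D(1)=0.
D(2) = 1 x (0 + 1) = 1
D(3) = 2 x (1 + 0) = 2
D(4) = 3 x (2 + 1) = 9
D(5) = 4 x (9 + 2) = 44
D(6) = 5 x (44 + 9) = 265
D(7) = 6 x (265 + 44) = 1854
D(8) = 7 x (D(7) + D(6)) = 7 x (1854 + 265)

Final answer: D(8) = 14833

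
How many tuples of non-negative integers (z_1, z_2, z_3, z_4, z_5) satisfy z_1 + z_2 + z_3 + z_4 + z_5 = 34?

Stars and bars with 34 stars and 4 bars:
C(34+5-1, 5-1) = C(38,4).

Final answer: C(38,4) = 73815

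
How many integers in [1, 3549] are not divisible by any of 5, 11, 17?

|div by 5|=709, |div by 11|=322, |div by 17|=208.
|div by 5&11|=64, |div by 5&17|=41, |div by 11&17|=18, |div by all|=3.
By inclusion-exclusion, divisible by at least one: 709+322+208-64-41-18+3 = 1119.
Not divisible by any: 3549 - 1119.

Final answer: 2430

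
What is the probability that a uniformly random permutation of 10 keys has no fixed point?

Derangements satisfy D(n) = (n-1)(D(n-1) + D(n-2)), starting from D(0)=1, D(1)=0.
Building up: D(2)=1, D(3)=2, D(4)=9, D(5)=44, D(6)=265, D(7)=1854, D(8)=14833, D(9)=133496, D(10)=1334961.
Total arrangements: 10! = 3628800.
Probability = D(10)/10! = 16481/44800.

Final answer: D(10)/10! = 1334961/3628800 = 0.367879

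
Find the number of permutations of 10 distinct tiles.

The number of ways to arrange 10 distinct objects is 10!.

Final answer: 10! = 3628800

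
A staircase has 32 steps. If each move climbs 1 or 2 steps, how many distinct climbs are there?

Let f(n) be the number of climbs. Removing the last move (1 or 2 steps) gives f(n) = f(n-1) + f(n-2); base cases f(1)=1, f(2)=2.
Computing successive values: f(1)=1, f(2)=2, f(3)=3, f(4)=5, f(5)=8, f(6)=13, f(7)=21, f(8)=34, f(9)=55, f(10)=89, f(11)=144, f(12)=233, f(13)=377, f(14)=610, f(15)=987, f(16)=1597, f(17)=2584, f(18)=4181, f(19)=6765, f(20)=10946, f(21)=17711, f(22)=28657, f(23)=46368, f(24)=75025, f(25)=121393, f(26)=196418, f(27)=317811, f(28)=514229, f(29)=832040, f(30)=1346269, f(31)=2178309, f(32)=3524578.

Final answer: 3524578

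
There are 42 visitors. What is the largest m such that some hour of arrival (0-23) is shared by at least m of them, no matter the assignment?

There are 24 possible values for hour of arrival (0-23). With 42 visitors and 24 categories, by pigeonhole: ceiling(42/24).

Final answer: 2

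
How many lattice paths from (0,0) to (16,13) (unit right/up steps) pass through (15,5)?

Paths (0,0)->(15,5): C(20,5) = 15504.
Paths (15,5)->(16,13): C(9,8) = 9.
By multiplication principle: 15504 x 9.

Final answer: 139536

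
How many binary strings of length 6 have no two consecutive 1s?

Classify by the final bit: ...0 gives a(n-1) strings, ...01 gives a(n-2) strings. Thus a(n) = a(n-1) + a(n-2) with a(1)=2, a(2)=3.
Building up term by term: a(1)=2, a(2)=3, a(3)=5, a(4)=8, a(5)=13, a(6)=21.

Final answer: 21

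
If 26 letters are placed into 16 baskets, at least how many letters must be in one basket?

By the pigeonhole principle: ceiling(26/16).

Final answer: 2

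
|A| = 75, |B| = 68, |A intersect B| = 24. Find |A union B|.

|A union B| = |A| + |B| - |A intersect B| = 75 + 68 - 24.

Final answer: 119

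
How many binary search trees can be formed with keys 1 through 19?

The structures are counted by the Catalan number C_n. Here n = 19.
Using C_0 = 1 and C_(k+1) = C_k x 2(2k+1)/(k+2), build up term by term: C_1=1, C_2=2, C_3=5, C_4=14, C_5=42, C_6=132, C_7=429, C_8=1430, C_9=4862, C_10=16796, C_11=58786, C_12=208012, C_13=742900, C_14=2674440, C_15=9694845, C_16=35357670, C_17=129644790, C_18=477638700, C_19=1767263190.

Final answer: C_{19} = 1767263190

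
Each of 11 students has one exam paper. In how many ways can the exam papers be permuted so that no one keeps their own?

D(n) = (n-1)(D(n-1) + D(n-2)), D(0)=1, D(1)=0.
D(2) = 1 x (0 + 1) = 1
D(3) = 2 x (1 + 0) = 2
D(4) = 3 x (2 + 1) = 9
D(5) = 4 x (9 + 2) = 44
D(6) = 5 x (44 + 9) = 265
D(7) = 6 x (265 + 44) = 1854
D(8) = 7 x (1854 + 265) = 14833
D(9) = 8 x (14833 + 1854) = 133496
D(10) = 9 x (133496 + 14833) = 1334961
D(11) = 10 x (D(10) + D(9)) = 10 x (1334961 + 133496)

Final answer: D(11) = 14684570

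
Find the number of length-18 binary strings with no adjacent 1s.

Let a(n) count valid strings. If the last bit is 0 the prefix is any valid string of length n-1; if it is 1 the string must end in 01 with a valid prefix of length n-2. So a(n) = a(n-1) + a(n-2), a(1)=2, a(2)=3.
Computing successive values: a(1)=2, a(2)=3, a(3)=5, a(4)=8, a(5)=13, a(6)=21, a(7)=34, a(8)=55, a(9)=89, a(10)=144, a(11)=233, a(12)=377, a(13)=610, a(14)=987, a(15)=1597, a(16)=2584, a(17)=4181, a(18)=6765.

Final answer: 6765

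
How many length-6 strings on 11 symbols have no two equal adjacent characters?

First character: 11 choices. Each subsequent: 10 choices (must differ from the previous one).
Total: 11 x 10^5.

Final answer: 11 x 10^{5} = 1100000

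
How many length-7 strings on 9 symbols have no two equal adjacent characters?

Let g(n) count such strings. g(1) = 9, and each valid string of length n-1 extends in 8 ways (any symbol but the last), so g(n) = 8 g(n-1).
Total: g(7) = 9 x 8^6.

Final answer: 9 x 8^{6} = 2359296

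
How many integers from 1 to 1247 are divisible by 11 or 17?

Multiples of 11: 113. Multiples of 17: 73. Of both (lcm=187): 6.
By inclusion-exclusion: 113 + 73 - 6.

Final answer: 180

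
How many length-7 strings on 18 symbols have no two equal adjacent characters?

Let g(n) count such strings. g(1) = 18, and each valid string of length n-1 extends in 17 ways (any symbol but the last), so g(n) = 17 g(n-1).
Total: g(7) = 18 x 17^6.

Final answer: 18 x 17^{6} = 434476242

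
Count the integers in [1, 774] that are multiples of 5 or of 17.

Multiples of 5: 154. Multiples of 17: 45. Of both (lcm=85): 9.
By inclusion-exclusion: 154 + 45 - 9.

Final answer: 190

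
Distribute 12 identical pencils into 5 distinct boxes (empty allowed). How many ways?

Stars and bars: C(n+k-1, k-1) = C(16,4).

Final answer: C(16,4) = 1820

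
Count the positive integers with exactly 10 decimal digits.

These are the integers in [10^9, 10^10), so the count is 10^10 - 10^9 = 9 x 10^9.

Final answer: 9000000000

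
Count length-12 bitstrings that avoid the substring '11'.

A valid string ends in 0 (append to any length-(n-1) valid string) or in 01 (append to any length-(n-2) valid string), so a(n) = a(n-1) + a(n-2) with a(1)=2, a(2)=3.
Iterating the recurrence: a(1)=2, a(2)=3, a(3)=5, a(4)=8, a(5)=13, a(6)=21, a(7)=34, a(8)=55, a(9)=89, a(10)=144, a(11)=233, a(12)=377.

Final answer: 377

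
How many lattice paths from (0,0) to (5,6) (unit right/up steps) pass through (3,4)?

Paths (0,0)->(3,4): C(7,4) = 35.
Paths (3,4)->(5,6): C(4,2) = 6.
By multiplication principle: 35 x 6.

Final answer: 210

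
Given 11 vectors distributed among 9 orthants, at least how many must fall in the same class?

By pigeonhole with 11 objects and 9 categories: ceiling(11/9).

Final answer: 2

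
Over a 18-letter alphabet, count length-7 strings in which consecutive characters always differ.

First character: 18 choices. Each subsequent: 17 choices (must differ from the previous one).
Total: 18 x 17^6.

Final answer: 18 x 17^{6} = 434476242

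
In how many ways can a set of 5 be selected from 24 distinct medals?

C(24,5) = 24!/(5! x (24-5)!).

Final answer: C(24,5) = 42504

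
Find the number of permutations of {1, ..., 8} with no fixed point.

D(n) = (n-1)(D(n-1) + D(n-2)), D(0)=1, D(1)=0.
D(2) = 1 x (0 + 1) = 1
D(3) = 2 x (1 + 0) = 2
D(4) = 3 x (2 + 1) = 9
D(5) = 4 x (9 + 2) = 44
D(6) = 5 x (44 + 9) = 265
D(7) = 6 x (265 + 44) = 1854
D(8) = 7 x (D(7) + D(6)) = 7 x (1854 + 265)

Final answer: D(8) = 14833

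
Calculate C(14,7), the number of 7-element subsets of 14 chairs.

C(14,7) = 14!/(7! x (14-7)!).

Final answer: C(14,7) = 3432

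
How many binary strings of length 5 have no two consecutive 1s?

Let a(n) count valid strings. If the last bit is 0 the prefix is any valid string of length n-1; if it is 1 the string must end in 01 with a valid prefix of length n-2. So a(n) = a(n-1) + a(n-2), a(1)=2, a(2)=3.
Computing successive values: a(1)=2, a(2)=3, a(3)=5, a(4)=8, a(5)=13.

Final answer: 13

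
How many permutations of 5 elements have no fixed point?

D(n) = (n-1)(D(n-1) + D(n-2)), D(0)=1, D(1)=0.
D(2) = 1 x (0 + 1) = 1
D(3) = 2 x (1 + 0) = 2
D(4) = 3 x (2 + 1) = 9
D(5) = 4 x (D(4) + D(3)) = 4 x (9 + 2)

Final answer: D(5) = 44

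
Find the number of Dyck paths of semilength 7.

Total monotonic paths to (7,7): C(14,7) = 3432.
A path is bad iff it touches y = x + 1; reflecting its initial segment maps bad paths bijectively onto all paths to (6,8), of which there are C(14,8) = 3003.
Valid Dyck paths: 3432 - 3003.
(This is the Catalan number C_{7}.)

Final answer: C_{7} = 429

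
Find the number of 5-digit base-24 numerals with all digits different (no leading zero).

First digit: 23 (nonzero). Second: 23 (not first). Third: 22, etc.
Total: 23 x 23 x 22 x 21 x 20.

Final answer: 4887960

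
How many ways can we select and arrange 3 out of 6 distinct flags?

P(6,3) = 6!/(6-3)! = 6!/3!.

Final answer: P(6,3) = 120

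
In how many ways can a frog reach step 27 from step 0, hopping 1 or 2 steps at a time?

Condition on the final move: it is a 1-step (f(n-1) ways to get there) or a 2-step (f(n-2) ways), so f(n) = f(n-1) + f(n-2), with f(1)=1, f(2)=2.
Building up term by term: f(1)=1, f(2)=2, f(3)=3, f(4)=5, f(5)=8, f(6)=13, f(7)=21, f(8)=34, f(9)=55, f(10)=89, f(11)=144, f(12)=233, f(13)=377, f(14)=610, f(15)=987, f(16)=1597, f(17)=2584, f(18)=4181, f(19)=6765, f(20)=10946, f(21)=17711, f(22)=28657, f(23)=46368, f(24)=75025, f(25)=121393, f(26)=196418, f(27)=317811.

Final answer: 317811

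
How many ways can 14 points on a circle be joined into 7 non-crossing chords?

This is counted by the nth Catalan number C_n. Here n = 14/2 = 7.
C_n = (2n)!/(n!(n+1)!), so C_{7} = 14!/(7! x 8!) = C(14,7)/8 = 3432/8.

Final answer: C_{7} = 429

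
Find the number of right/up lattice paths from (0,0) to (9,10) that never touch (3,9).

Total paths to (9,10): C(19,10) = 92378.
Paths through (3,9): C(12,9) x C(7,1) = 1540.
Avoiding (3,9): 92378 - 1540.

Final answer: 90838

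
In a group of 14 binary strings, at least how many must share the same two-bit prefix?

There are 4 possible values for two-bit prefix. With 14 binary strings and 4 categories, by pigeonhole: ceiling(14/4).

Final answer: 4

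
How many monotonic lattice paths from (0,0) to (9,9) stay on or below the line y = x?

Total monotonic paths to (9,9): C(18,9) = 48620.
By the reflection principle, paths that go above the diagonal number C(18,10) = 43758.
Valid Dyck paths: 48620 - 43758.
(Equivalently, C_{9} = C(18,9)/10 = 48620/10.)

Final answer: C_{9} = 4862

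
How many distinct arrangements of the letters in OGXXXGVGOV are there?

Letters (G:3, O:2, V:2, X:3). Total letters: 10.
Permutations = 10!/(3! x 3! x 2! x 2!).

Final answer: 25200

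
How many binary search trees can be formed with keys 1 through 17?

The structures are counted by the Catalan number C_n. Here n = 17.
C_n = (2n)!/(n!(n+1)!), so C_{17} = 34!/(17! x 18!) = C(34,17)/18 = 2333606220/18.

Final answer: C_{17} = 129644790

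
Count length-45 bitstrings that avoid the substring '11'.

Let a(n) count valid strings. If the last bit is 0 the prefix is any valid string of length n-1; if it is 1 the string must end in 01 with a valid prefix of length n-2. So a(n) = a(n-1) + a(n-2), a(1)=2, a(2)=3.
Building up term by term: a(1)=2, a(2)=3, a(3)=5, a(4)=8, a(5)=13, a(6)=21, a(7)=34, a(8)=55, a(9)=89, a(10)=144, a(11)=233, a(12)=377, a(13)=610, a(14)=987, a(15)=1597, a(16)=2584, a(17)=4181, a(18)=6765, a(19)=10946, a(20)=17711, a(21)=28657, a(22)=46368, a(23)=75025, a(24)=121393, a(25)=196418, a(26)=317811, a(27)=514229, a(28)=832040, a(29)=1346269, a(30)=2178309, a(31)=3524578, a(32)=5702887, a(33)=9227465, a(34)=14930352, a(35)=24157817, a(36)=39088169, a(37)=63245986, a(38)=102334155, a(39)=165580141, a(40)=267914296, a(41)=433494437, a(42)=701408733, a(43)=1134903170, a(44)=1836311903, a(45)=2971215073.

Final answer: 2971215073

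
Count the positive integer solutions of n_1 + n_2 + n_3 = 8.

Substitute n'_i = n_i - 1 (so n'_i >= 0). Then sum n'_i = 8 - 3 = 5.
Stars and bars: C(5+3-1, 3-1) = C(7,2).

Final answer: C(7,2) = 21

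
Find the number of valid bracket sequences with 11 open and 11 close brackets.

This is counted by the nth Catalan number C_n. Here n = 11 (pairs).
C_n = (2n)!/(n!(n+1)!), so C_{11} = 22!/(11! x 12!) = C(22,11)/12 = 705432/12.

Final answer: C_{11} = 58786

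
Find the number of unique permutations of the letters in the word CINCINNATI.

Letters (A:1, C:2, I:3, N:3, T:1). Total letters: 10.
Permutations = 10!/(3! x 3! x 2!).

Final answer: 50400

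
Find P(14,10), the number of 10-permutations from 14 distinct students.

P(14,10) = 14!/(14-10)! = 14!/4!.

Final answer: P(14,10) = 3632428800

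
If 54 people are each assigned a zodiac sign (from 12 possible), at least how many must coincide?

There are 12 possible values for zodiac sign. With 54 people and 12 categories, by pigeonhole: ceiling(54/12).

Final answer: 5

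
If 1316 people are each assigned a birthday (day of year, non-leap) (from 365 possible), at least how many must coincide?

There are 365 possible values for birthday (day of year, non-leap). With 1316 people and 365 categories, by pigeonhole: ceiling(1316/365).

Final answer: 4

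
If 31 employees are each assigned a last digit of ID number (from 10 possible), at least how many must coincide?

There are 10 possible values for last digit of ID number. With 31 employees and 10 categories, by pigeonhole: ceiling(31/10).

Final answer: 4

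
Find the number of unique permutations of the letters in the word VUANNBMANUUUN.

Letters (A:2, B:1, M:1, N:4, U:4, V:1). Total letters: 13.
Permutations = 13!/(4! x 4! x 2!).

Final answer: 5405400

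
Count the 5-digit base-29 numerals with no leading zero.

These are the integers in [29^4, 29^5), so the count is 29^5 - 29^4 = 28 x 29^4.

Final answer: 19803868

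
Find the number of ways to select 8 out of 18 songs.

C(18,8) = 18!/(8! x 10!).

Final answer: \binom{18}{8} = 43758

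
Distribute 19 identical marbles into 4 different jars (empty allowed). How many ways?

Stars and bars: C(n+k-1, k-1) = C(22,3).

Final answer: C(22,3) = 1540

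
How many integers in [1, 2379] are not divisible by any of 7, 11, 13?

|div by 7|=339, |div by 11|=216, |div by 13|=183.
|div by 7&11|=30, |div by 7&13|=26, |div by 11&13|=16, |div by all|=2.
By inclusion-exclusion, divisible by at least one: 339+216+183-30-26-16+2 = 668.
Not divisible by any: 2379 - 668.

Final answer: 1711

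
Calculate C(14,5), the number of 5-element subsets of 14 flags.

C(14,5) = 14!/(5! x (14-5)!).

Final answer: C(14,5) = 2002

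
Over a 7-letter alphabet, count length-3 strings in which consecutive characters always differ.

Let g(n) count such strings. g(1) = 7, and each valid string of length n-1 extends in 6 ways (any symbol but the last), so g(n) = 6 g(n-1).
Total: g(3) = 7 x 6^2.

Final answer: 7 x 6^{2} = 252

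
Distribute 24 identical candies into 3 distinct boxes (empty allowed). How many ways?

Stars and bars: C(n+k-1, k-1) = C(26,2).

Final answer: C(26,2) = 325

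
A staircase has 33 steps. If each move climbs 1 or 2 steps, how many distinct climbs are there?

Let f(n) count the ways. The last step is size 1 or 2, so f(n) = f(n-1) + f(n-2) with f(1)=1, f(2)=2.
Computing successive values: f(1)=1, f(2)=2, f(3)=3, f(4)=5, f(5)=8, f(6)=13, f(7)=21, f(8)=34, f(9)=55, f(10)=89, f(11)=144, f(12)=233, f(13)=377, f(14)=610, f(15)=987, f(16)=1597, f(17)=2584, f(18)=4181, f(19)=6765, f(20)=10946, f(21)=17711, f(22)=28657, f(23)=46368, f(24)=75025, f(25)=121393, f(26)=196418, f(27)=317811, f(28)=514229, f(29)=832040, f(30)=1346269, f(31)=2178309, f(32)=3524578, f(33)=5702887.

Final answer: 5702887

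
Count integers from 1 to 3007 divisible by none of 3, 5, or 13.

|div by 3|=1002, |div by 5|=601, |div by 13|=231.
|div by 3&5|=200, |div by 3&13|=77, |div by 5&13|=46, |div by all|=15.
By inclusion-exclusion, divisible by at least one: 1002+601+231-200-77-46+15 = 1526.
Not divisible by any: 3007 - 1526.

Final answer: 1481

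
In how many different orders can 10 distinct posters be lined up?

The number of ways to arrange 10 distinct objects is 10!.

Final answer: 10! = 3628800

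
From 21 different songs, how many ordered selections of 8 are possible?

P(21,8) = 21!/(21-8)! = 21!/13!.

Final answer: P(21,8) = 8204716800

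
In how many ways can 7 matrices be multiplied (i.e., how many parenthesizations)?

The structures are counted by the Catalan number C_n. Here n = 7 - 1 = 6.
Using C_0 = 1 and C_(k+1) = C_k x 2(2k+1)/(k+2), build up term by term: C_1=1, C_2=2, C_3=5, C_4=14, C_5=42, C_6=132.

Final answer: C_{6} = 132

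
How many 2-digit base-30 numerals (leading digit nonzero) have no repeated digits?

First digit: 29 (nonzero). Second: 29 (not first). Third: 28, etc.
Total: 29 x 29.

Final answer: 841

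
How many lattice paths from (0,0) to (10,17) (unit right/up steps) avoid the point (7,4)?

Total paths to (10,17): C(27,17) = 8436285.
Paths through (7,4): C(11,4) x C(16,13) = 184800.
Avoiding (7,4): 8436285 - 184800.

Final answer: 8251485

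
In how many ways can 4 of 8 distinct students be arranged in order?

P(8,4) = 8!/(8-4)! = 8!/4!.

Final answer: P(8,4) = 1680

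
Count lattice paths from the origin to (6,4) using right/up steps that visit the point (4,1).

Paths (0,0)->(4,1): C(5,1) = 5.
Paths (4,1)->(6,4): C(5,3) = 10.
By multiplication principle: 5 x 10.

Final answer: 50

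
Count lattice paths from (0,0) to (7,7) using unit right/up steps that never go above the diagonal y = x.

Total monotonic paths to (7,7): C(14,7) = 3432.
Paths that cross above y=x (reflection bijection): C(14,8) = 3003.
Valid Dyck paths: 3432 - 3003.
(These counts are the Catalan numbers.)

Final answer: C_{7} = 429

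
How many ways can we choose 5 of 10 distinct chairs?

C(10,5) = 10!/(5! x 5!).

Final answer: \binom{10}{5} = 252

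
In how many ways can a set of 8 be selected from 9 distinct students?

C(9,8) = 9!/(8! x (9-8)!).

Final answer: C(9,8) = 9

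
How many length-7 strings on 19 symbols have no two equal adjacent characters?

First character: 19 choices. Each subsequent: 18 choices (must differ from the previous one).
Total: 19 x 18^6.

Final answer: 19 x 18^{6} = 646232256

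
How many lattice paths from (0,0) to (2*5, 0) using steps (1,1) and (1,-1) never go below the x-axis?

Total monotonic paths to (5,5): C(10,5) = 252.
A path is bad iff it touches y = x + 1; reflecting its initial segment maps bad paths bijectively onto all paths to (4,6), of which there are C(10,6) = 210.
Valid Dyck paths: 252 - 210.
(This is the Catalan number C_{5}.)

Final answer: C_{5} = 42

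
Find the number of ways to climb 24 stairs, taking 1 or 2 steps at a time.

Condition on the final move: it is a 1-step (f(n-1) ways to get there) or a 2-step (f(n-2) ways), so f(n) = f(n-1) + f(n-2), with f(1)=1, f(2)=2.
Computing successive values: f(1)=1, f(2)=2, f(3)=3, f(4)=5, f(5)=8, f(6)=13, f(7)=21, f(8)=34, f(9)=55, f(10)=89, f(11)=144, f(12)=233, f(13)=377, f(14)=610, f(15)=987, f(16)=1597, f(17)=2584, f(18)=4181, f(19)=6765, f(20)=10946, f(21)=17711, f(22)=28657, f(23)=46368, f(24)=75025.

Final answer: 75025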